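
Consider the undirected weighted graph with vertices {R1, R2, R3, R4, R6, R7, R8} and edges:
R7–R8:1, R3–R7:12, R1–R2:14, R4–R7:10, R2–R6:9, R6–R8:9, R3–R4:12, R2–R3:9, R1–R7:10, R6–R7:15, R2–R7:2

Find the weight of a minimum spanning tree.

41

Prim's algorithm from R1:
Step 1: cheapest edge leaving the tree is R1–R7 (10); add R7.
Step 2: cheapest edge leaving the tree is R7–R8 (1); add R8.
Step 3: cheapest edge leaving the tree is R2–R7 (2); add R2.
Step 4: cheapest edge leaving the tree is R2–R3 (9); add R3.
Step 5: cheapest edge leaving the tree is R2–R6 (9); add R6.
Step 6: cheapest edge leaving the tree is R4–R7 (10); add R4.
MST edges: R1–R7, R7–R8, R2–R7, R2–R3, R2–R6, R4–R7; total weight 10+1+2+9+9+10 = 41.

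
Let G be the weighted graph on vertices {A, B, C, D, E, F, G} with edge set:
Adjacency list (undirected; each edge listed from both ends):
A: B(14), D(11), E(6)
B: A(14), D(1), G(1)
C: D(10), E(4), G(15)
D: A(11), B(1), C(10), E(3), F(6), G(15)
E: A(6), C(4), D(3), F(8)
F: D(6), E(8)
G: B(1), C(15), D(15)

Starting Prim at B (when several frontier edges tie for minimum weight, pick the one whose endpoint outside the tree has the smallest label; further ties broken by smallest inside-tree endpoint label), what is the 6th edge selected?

D-F

Grow the tree from B using Prim:
Step 1: cheapest edge leaving the tree is B D (1); add D.
Step 2: cheapest edge leaving the tree is B G (1); add G.
Step 3: cheapest edge leaving the tree is D E (3); add E.
Step 4: cheapest edge leaving the tree is C E (4); add C.
Step 5: cheapest edge leaving the tree is A E (6); add A.
Step 6: cheapest edge leaving the tree is D F (6); add F.
The 6th edge added is D F.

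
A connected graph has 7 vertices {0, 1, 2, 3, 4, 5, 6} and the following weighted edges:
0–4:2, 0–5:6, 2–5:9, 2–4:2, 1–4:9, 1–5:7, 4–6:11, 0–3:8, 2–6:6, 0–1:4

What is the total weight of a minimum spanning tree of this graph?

28

Sort edges by weight, then run Kruskal:
0–4 (2): add — endpoints in different components.
2–4 (2): add — endpoints in different components.
0–1 (4): add — endpoints in different components.
0–5 (6): add — endpoints in different components.
2–6 (6): add — endpoints in different components.
1–5 (7): skip — 1 and 5 already connected.
0–3 (8): add — endpoints in different components.
MST edges: 0–4, 2–4, 0–1, 0–5, 2–6, 0–3; total weight 2+2+4+6+6+8 = 28.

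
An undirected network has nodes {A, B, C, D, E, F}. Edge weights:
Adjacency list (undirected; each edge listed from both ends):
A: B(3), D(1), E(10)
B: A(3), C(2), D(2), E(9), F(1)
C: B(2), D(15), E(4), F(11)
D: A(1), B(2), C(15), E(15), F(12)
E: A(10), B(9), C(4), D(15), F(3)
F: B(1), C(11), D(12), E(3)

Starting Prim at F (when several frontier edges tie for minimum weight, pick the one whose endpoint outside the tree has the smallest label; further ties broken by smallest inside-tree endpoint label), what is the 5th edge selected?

E-F

Prim, starting at F.
Step 1: frontier [B F 1, E F 3, C F 11, D F 12] → take B F (1); add B.
Step 2: frontier [B C 2, B D 2, A B 3, B E 9, E F 3, C F 11, D F 12] → take B C (2); add C.
Step 3: frontier [B D 2, A B 3, B E 9, C E 4, C D 15, E F 3, D F 12] → take B D (2); add D.
Step 4: frontier [A B 3, B E 9, C E 4, A D 1, D E 15, E F 3] → take A D (1); add A.
Step 5: frontier [A E 10, B E 9, C E 4, D E 15, E F 3] → take E F (3); add E.
The 5th edge added is E F.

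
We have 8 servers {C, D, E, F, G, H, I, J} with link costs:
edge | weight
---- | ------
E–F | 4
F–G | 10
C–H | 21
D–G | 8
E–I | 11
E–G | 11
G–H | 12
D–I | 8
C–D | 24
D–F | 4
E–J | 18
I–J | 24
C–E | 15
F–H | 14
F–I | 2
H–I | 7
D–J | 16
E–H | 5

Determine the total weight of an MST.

54

Kruskal: consider edges lightest-first.
F–I (2): add — endpoints in different components.
D–F (4): add — endpoints in different components.
E–F (4): add — endpoints in different components.
E–H (5): add — endpoints in different components.
H–I (7): skip — H and I already connected.
D–G (8): add — endpoints in different components.
D–I (8): skip — D and I already connected.
F–G (10): skip — F and G already connected.
E–G (11): skip — E and G already connected.
E–I (11): skip — E and I already connected.
G–H (12): skip — G and H already connected.
F–H (14): skip — F and H already connected.
C–E (15): add — endpoints in different components.
D–J (16): add — endpoints in different components.
MST edges: F–I, D–F, E–F, E–H, D–G, C–E, D–J; total weight 2+4+4+5+8+15+16 = 54.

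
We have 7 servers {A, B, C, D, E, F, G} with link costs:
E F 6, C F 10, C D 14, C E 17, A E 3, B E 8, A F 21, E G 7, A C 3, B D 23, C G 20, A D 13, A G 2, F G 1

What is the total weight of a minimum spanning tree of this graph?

30

Prim, starting at E.
Step 1: frontier [A E 3, E F 6, E G 7, B E 8, C E 17] → take A E (3); add A.
Step 2: frontier [A G 2, A C 3, A D 13, A F 21, E F 6, E G 7, B E 8, C E 17] → take A G (2); add G.
Step 3: frontier [A C 3, A D 13, A F 21, E F 6, B E 8, C E 17, F G 1, C G 20] → take F G (1); add F.
Step 4: frontier [A C 3, A D 13, B E 8, C E 17, C F 10, C G 20] → take A C (3); add C.
Step 5: frontier [A D 13, C D 14, B E 8] → take B E (8); add B.
Step 6: frontier [A D 13, B D 23, C D 14] → take A D (13); add D.
MST edges: A E, A G, F G, A C, B E, A D; total weight 3+2+1+3+8+13 = 30.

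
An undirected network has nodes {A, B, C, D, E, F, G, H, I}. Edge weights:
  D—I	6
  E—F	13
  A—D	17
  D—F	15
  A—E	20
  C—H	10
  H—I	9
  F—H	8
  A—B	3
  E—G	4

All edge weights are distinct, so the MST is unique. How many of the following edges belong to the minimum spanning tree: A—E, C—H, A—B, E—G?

3

Kruskal's algorithm — process edges by increasing weight (ties by edge label):
A—B (3): add — endpoints in different components.
E—G (4): add — endpoints in different components.
D—I (6): add — endpoints in different components.
F—H (8): add — endpoints in different components.
H—I (9): add — endpoints in different components.
C—H (10): add — endpoints in different components.
E—F (13): add — endpoints in different components.
D—F (15): skip — D and F already connected.
A—D (17): add — endpoints in different components.
MST edge set: {A—B, E—G, D—I, F—H, H—I, C—H, E—F, A—D}.
Of the listed edges, {C—H, A—B, E—G} are in the MST → 3.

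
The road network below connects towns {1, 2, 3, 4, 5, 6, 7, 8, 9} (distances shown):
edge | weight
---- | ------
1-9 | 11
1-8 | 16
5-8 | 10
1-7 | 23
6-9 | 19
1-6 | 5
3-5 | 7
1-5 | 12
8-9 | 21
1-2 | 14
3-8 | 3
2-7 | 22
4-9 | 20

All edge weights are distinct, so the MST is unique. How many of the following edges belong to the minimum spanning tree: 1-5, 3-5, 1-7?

2

Kruskal: consider edges lightest-first.
3-8 (3): add — endpoints in different components.
1-6 (5): add — endpoints in different components.
3-5 (7): add — endpoints in different components.
5-8 (10): skip — 5 and 8 already connected.
1-9 (11): add — endpoints in different components.
1-5 (12): add — endpoints in different components.
1-2 (14): add — endpoints in different components.
1-8 (16): skip — 1 and 8 already connected.
6-9 (19): skip — 6 and 9 already connected.
4-9 (20): add — endpoints in different components.
8-9 (21): skip — 8 and 9 already connected.
2-7 (22): add — endpoints in different components.
MST edge set: {3-8, 1-6, 3-5, 1-9, 1-5, 1-2, 4-9, 2-7}.
Of the listed edges, {1-5, 3-5} are in the MST → 2.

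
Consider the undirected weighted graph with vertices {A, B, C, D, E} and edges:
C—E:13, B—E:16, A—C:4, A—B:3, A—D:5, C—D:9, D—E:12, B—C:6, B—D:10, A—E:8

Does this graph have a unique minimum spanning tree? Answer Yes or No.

Kruskal's algorithm — process edges by increasing weight (ties by edge label):
A—B (3): add. Components now {A,B} {C} {D} {E}
A—C (4): add. Components now {A,B,C} {D} {E}
A—D (5): add. Components now {A,B,C,D} {E}
B—C (6): skip — B and C already connected.
A—E (8): add. Components now {A,B,C,D,E}
Every non-tree edge has weight strictly greater than the heaviest edge on the tree path between its endpoints, so the MST is unique.

Yes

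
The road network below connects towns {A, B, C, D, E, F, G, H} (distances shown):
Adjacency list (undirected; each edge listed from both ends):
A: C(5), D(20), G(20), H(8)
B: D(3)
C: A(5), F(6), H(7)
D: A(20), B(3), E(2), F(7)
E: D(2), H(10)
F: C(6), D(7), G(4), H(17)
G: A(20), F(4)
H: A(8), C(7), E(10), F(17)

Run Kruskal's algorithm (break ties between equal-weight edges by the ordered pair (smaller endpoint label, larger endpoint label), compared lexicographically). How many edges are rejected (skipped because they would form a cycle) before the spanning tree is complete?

0

Sort edges by weight, then run Kruskal:
D E (2): add — endpoints in different components.
B D (3): add — endpoints in different components.
F G (4): add — endpoints in different components.
A C (5): add — endpoints in different components.
C F (6): add — endpoints in different components.
C H (7): add — endpoints in different components.
D F (7): add — endpoints in different components.
Edges rejected before the tree was complete: 0.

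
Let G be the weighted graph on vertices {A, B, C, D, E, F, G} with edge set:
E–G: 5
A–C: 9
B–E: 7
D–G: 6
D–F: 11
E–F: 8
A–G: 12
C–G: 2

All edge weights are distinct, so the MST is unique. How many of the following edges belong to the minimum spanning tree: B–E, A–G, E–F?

2

Sort edges by weight, then run Kruskal:
C–G (2): add. Components now {A} {B} {C,G} {D} {E} {F}
E–G (5): add. Components now {A} {B} {C,E,G} {D} {F}
D–G (6): add. Components now {A} {B} {C,D,E,G} {F}
B–E (7): add. Components now {A} {B,C,D,E,G} {F}
E–F (8): add. Components now {A} {B,C,D,E,F,G}
A–C (9): add. Components now {A,B,C,D,E,F,G}
MST edge set: {C–G, E–G, D–G, B–E, E–F, A–C}.
Of the listed edges, {B–E, E–F} are in the MST → 2.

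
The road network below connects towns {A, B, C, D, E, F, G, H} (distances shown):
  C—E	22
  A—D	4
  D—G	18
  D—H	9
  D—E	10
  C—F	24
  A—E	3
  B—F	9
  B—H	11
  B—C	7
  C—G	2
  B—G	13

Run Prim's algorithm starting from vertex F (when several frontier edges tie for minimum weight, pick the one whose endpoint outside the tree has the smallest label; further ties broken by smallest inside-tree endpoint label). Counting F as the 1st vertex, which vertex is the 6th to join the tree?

D

Prim's algorithm from F:
Step 1: frontier [B—F 9, C—F 24] → take B—F (9); add B.
Step 2: frontier [B—C 7, B—H 11, B—G 13, C—F 24] → take B—C (7); add C.
Step 3: frontier [B—H 11, B—G 13, C—G 2, C—E 22] → take C—G (2); add G.
Step 4: frontier [B—H 11, C—E 22, D—G 18] → take B—H (11); add H.
Step 5: frontier [C—E 22, D—G 18, D—H 9] → take D—H (9); add D.
Step 6: frontier [C—E 22, A—D 4, D—E 10] → take A—D (4); add A.
Step 7: frontier [A—E 3, C—E 22, D—E 10] → take A—E (3); add E.
Vertex order: F, B, C, G, H, D, A, E. The 6th vertex is D.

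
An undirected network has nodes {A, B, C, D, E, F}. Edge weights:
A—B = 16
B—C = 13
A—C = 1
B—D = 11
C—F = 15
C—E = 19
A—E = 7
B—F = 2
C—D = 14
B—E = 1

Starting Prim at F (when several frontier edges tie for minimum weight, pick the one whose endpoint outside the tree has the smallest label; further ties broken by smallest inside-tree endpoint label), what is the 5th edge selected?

B-D

Prim, starting at F.
Step 1: frontier [B—F 2, C—F 15] → take B—F (2); add B.
Step 2: frontier [B—E 1, B—D 11, B—C 13, A—B 16, C—F 15] → take B—E (1); add E.
Step 3: frontier [B—D 11, B—C 13, A—B 16, A—E 7, C—E 19, C—F 15] → take A—E (7); add A.
Step 4: frontier [A—C 1, B—D 11, B—C 13, C—E 19, C—F 15] → take A—C (1); add C.
Step 5: frontier [B—D 11, C—D 14] → take B—D (11); add D.
The 5th edge added is B—D.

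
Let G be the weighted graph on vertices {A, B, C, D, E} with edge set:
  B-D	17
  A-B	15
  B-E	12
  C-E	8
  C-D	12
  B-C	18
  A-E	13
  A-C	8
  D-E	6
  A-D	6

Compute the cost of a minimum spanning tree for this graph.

Prim, starting at B.
Step 1: frontier [B-E 12, A-B 15, B-D 17, B-C 18] → take B-E (12); add E.
Step 2: frontier [A-B 15, B-D 17, B-C 18, D-E 6, C-E 8, A-E 13] → take D-E (6); add D.
Step 3: frontier [A-B 15, B-C 18, A-D 6, C-D 12, C-E 8, A-E 13] → take A-D (6); add A.
Step 4: frontier [A-C 8, B-C 18, C-D 12, C-E 8] → take A-C (8); add C.
MST edges: B-E, D-E, A-D, A-C; total weight 12+6+6+8 = 32.

32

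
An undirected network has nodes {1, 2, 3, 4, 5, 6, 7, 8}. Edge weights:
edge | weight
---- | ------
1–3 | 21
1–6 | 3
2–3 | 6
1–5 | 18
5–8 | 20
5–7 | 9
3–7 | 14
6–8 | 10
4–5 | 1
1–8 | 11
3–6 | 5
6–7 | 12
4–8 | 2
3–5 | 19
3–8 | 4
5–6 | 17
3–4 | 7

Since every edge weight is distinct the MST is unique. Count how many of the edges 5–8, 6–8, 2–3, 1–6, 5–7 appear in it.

3

Sort edges by weight, then run Kruskal:
4–5 (1): add — endpoints in different components.
4–8 (2): add — endpoints in different components.
1–6 (3): add — endpoints in different components.
3–8 (4): add — endpoints in different components.
3–6 (5): add — endpoints in different components.
2–3 (6): add — endpoints in different components.
3–4 (7): skip — 3 and 4 already connected.
5–7 (9): add — endpoints in different components.
MST edge set: {4–5, 4–8, 1–6, 3–8, 3–6, 2–3, 5–7}.
Of the listed edges, {2–3, 1–6, 5–7} are in the MST → 3.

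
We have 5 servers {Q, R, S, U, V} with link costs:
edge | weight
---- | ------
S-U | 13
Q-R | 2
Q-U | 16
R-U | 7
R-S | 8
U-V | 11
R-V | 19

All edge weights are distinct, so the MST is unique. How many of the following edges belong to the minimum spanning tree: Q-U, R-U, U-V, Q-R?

3

Kruskal's algorithm — process edges by increasing weight (ties by edge label):
Q-R (2): add — endpoints in different components.
R-U (7): add — endpoints in different components.
R-S (8): add — endpoints in different components.
U-V (11): add — endpoints in different components.
MST edge set: {Q-R, R-U, R-S, U-V}.
Of the listed edges, {R-U, U-V, Q-R} are in the MST → 3.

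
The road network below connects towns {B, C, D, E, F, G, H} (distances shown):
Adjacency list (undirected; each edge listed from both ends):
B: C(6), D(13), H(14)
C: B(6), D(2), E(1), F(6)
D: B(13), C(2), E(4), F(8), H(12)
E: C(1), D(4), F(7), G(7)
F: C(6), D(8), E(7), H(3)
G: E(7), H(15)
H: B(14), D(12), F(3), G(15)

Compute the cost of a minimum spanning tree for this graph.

Grow the tree from G using Prim:
Step 1: cheapest edge leaving the tree is E—G (7); add E.
Step 2: cheapest edge leaving the tree is C—E (1); add C.
Step 3: cheapest edge leaving the tree is C—D (2); add D.
Step 4: cheapest edge leaving the tree is B—C (6); add B.
Step 5: cheapest edge leaving the tree is C—F (6); add F.
Step 6: cheapest edge leaving the tree is F—H (3); add H.
MST edges: E—G, C—E, C—D, B—C, C—F, F—H; total weight 7+1+2+6+6+3 = 25.

25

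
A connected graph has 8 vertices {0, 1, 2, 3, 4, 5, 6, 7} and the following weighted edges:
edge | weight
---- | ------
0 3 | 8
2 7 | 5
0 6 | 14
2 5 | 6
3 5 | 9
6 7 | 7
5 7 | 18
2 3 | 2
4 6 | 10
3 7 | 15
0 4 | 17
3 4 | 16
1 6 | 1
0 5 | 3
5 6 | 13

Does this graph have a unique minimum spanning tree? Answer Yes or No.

Kruskal's algorithm — process edges by increasing weight (ties by edge label):
1 6 (1): add — endpoints in different components.
2 3 (2): add — endpoints in different components.
0 5 (3): add — endpoints in different components.
2 7 (5): add — endpoints in different components.
2 5 (6): add — endpoints in different components.
6 7 (7): add — endpoints in different components.
0 3 (8): skip — 0 and 3 already connected.
3 5 (9): skip — 3 and 5 already connected.
4 6 (10): add — endpoints in different components.
Every non-tree edge has weight strictly greater than the heaviest edge on the tree path between its endpoints, so the MST is unique.

Yes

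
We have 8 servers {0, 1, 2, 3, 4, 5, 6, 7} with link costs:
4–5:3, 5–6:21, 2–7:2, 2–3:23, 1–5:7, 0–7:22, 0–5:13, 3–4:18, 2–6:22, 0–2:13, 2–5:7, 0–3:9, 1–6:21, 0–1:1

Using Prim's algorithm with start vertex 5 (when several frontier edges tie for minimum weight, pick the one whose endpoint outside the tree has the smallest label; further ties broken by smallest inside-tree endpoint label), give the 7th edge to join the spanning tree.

Grow the tree from 5 using Prim:
Step 1: cheapest edge leaving the tree is 4–5 (3); add 4.
Step 2: cheapest edge leaving the tree is 1–5 (7); add 1.
Step 3: cheapest edge leaving the tree is 0–1 (1); add 0.
Step 4: cheapest edge leaving the tree is 2–5 (7); add 2.
Step 5: cheapest edge leaving the tree is 2–7 (2); add 7.
Step 6: cheapest edge leaving the tree is 0–3 (9); add 3.
Step 7: cheapest edge leaving the tree is 1–6 (21); add 6.
The 7th edge added is 1–6.

1-6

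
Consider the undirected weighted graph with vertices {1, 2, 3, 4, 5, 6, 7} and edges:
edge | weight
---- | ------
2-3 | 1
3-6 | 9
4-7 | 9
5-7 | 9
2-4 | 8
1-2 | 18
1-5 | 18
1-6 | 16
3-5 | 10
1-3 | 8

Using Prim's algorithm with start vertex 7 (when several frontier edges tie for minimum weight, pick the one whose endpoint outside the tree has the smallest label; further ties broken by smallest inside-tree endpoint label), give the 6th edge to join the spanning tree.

3-6

Prim, starting at 7.
Step 1: cheapest edge leaving the tree is 4-7 (9); add 4.
Step 2: cheapest edge leaving the tree is 2-4 (8); add 2.
Step 3: cheapest edge leaving the tree is 2-3 (1); add 3.
Step 4: cheapest edge leaving the tree is 1-3 (8); add 1.
Step 5: cheapest edge leaving the tree is 5-7 (9); add 5.
Step 6: cheapest edge leaving the tree is 3-6 (9); add 6.
The 6th edge added is 3-6.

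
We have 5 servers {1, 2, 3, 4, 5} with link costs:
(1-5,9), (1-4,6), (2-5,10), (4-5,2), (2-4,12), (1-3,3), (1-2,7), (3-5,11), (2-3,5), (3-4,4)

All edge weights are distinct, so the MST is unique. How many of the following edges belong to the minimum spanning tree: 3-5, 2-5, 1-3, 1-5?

Sort edges by weight, then run Kruskal:
4-5 (2): add — endpoints in different components.
1-3 (3): add — endpoints in different components.
3-4 (4): add — endpoints in different components.
2-3 (5): add — endpoints in different components.
MST edge set: {4-5, 1-3, 3-4, 2-3}.
Of the listed edges, {1-3} are in the MST → 1.

1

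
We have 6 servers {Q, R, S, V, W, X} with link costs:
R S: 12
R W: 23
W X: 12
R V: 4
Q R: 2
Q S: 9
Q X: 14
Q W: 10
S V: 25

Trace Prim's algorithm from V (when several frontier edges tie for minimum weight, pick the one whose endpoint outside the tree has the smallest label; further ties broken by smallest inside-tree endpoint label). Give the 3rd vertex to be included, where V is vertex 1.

Prim, starting at V.
Step 1: cheapest edge leaving the tree is R V (4); add R.
Step 2: cheapest edge leaving the tree is Q R (2); add Q.
Step 3: cheapest edge leaving the tree is Q S (9); add S.
Step 4: cheapest edge leaving the tree is Q W (10); add W.
Step 5: cheapest edge leaving the tree is W X (12); add X.
Vertex order: V, R, Q, S, W, X. The 3rd vertex is Q.

Q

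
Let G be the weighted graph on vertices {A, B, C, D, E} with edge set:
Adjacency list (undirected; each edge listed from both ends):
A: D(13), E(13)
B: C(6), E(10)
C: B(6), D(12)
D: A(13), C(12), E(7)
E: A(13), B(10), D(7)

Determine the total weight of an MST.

Prim's algorithm from E:
Step 1: cheapest edge leaving the tree is D E (7); add D.
Step 2: cheapest edge leaving the tree is B E (10); add B.
Step 3: cheapest edge leaving the tree is B C (6); add C.
Step 4: cheapest edge leaving the tree is A D (13); add A.
MST edges: D E, B E, B C, A D; total weight 7+10+6+13 = 36.

36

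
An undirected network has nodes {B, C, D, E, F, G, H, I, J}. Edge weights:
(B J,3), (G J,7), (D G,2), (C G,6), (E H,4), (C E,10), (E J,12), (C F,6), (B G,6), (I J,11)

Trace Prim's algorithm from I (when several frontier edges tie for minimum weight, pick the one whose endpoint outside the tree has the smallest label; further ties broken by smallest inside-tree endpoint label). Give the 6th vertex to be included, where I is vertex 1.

C

Prim, starting at I.
Step 1: cheapest edge leaving the tree is I J (11); add J.
Step 2: cheapest edge leaving the tree is B J (3); add B.
Step 3: cheapest edge leaving the tree is B G (6); add G.
Step 4: cheapest edge leaving the tree is D G (2); add D.
Step 5: cheapest edge leaving the tree is C G (6); add C.
Step 6: cheapest edge leaving the tree is C F (6); add F.
Step 7: cheapest edge leaving the tree is C E (10); add E.
Step 8: cheapest edge leaving the tree is E H (4); add H.
Vertex order: I, J, B, G, D, C, F, E, H. The 6th vertex is C.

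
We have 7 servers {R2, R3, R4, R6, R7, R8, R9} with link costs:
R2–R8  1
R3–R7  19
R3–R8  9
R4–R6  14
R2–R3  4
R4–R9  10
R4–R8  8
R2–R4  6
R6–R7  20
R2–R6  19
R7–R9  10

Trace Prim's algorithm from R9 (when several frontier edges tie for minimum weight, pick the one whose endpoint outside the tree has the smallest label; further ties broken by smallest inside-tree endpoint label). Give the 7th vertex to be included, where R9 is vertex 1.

Prim's algorithm from R9:
Step 1: cheapest edge leaving the tree is R4–R9 (10); add R4.
Step 2: cheapest edge leaving the tree is R2–R4 (6); add R2.
Step 3: cheapest edge leaving the tree is R2–R8 (1); add R8.
Step 4: cheapest edge leaving the tree is R2–R3 (4); add R3.
Step 5: cheapest edge leaving the tree is R7–R9 (10); add R7.
Step 6: cheapest edge leaving the tree is R4–R6 (14); add R6.
Vertex order: R9, R4, R2, R8, R3, R7, R6. The 7th vertex is R6.

R6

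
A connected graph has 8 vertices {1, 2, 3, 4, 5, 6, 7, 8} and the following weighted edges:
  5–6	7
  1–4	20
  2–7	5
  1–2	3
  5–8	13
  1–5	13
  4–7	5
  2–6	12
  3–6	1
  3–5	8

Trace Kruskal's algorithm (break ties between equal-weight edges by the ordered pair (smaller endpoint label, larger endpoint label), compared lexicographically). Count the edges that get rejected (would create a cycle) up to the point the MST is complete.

Sort edges by weight, then run Kruskal:
3–6 (1): add — endpoints in different components.
1–2 (3): add — endpoints in different components.
2–7 (5): add — endpoints in different components.
4–7 (5): add — endpoints in different components.
5–6 (7): add — endpoints in different components.
3–5 (8): skip — 3 and 5 already connected.
2–6 (12): add — endpoints in different components.
1–5 (13): skip — 1 and 5 already connected.
5–8 (13): add — endpoints in different components.
Edges rejected before the tree was complete: 2.

2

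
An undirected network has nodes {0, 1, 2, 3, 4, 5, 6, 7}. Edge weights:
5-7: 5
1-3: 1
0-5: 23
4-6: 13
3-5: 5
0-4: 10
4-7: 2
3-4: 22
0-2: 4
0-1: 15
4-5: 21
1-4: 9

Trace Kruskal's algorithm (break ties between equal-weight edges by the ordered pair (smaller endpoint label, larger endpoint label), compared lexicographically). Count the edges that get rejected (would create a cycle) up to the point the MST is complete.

1

Sort edges by weight, then run Kruskal:
1-3 (1): add — endpoints in different components.
4-7 (2): add — endpoints in different components.
0-2 (4): add — endpoints in different components.
3-5 (5): add — endpoints in different components.
5-7 (5): add — endpoints in different components.
1-4 (9): skip — 1 and 4 already connected.
0-4 (10): add — endpoints in different components.
4-6 (13): add — endpoints in different components.
Edges rejected before the tree was complete: 1.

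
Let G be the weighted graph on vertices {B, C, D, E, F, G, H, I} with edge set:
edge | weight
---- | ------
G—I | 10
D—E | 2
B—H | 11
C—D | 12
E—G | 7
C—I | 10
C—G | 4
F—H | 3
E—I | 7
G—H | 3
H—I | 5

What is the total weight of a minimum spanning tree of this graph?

35

Kruskal: consider edges lightest-first.
D—E (2): add — endpoints in different components.
F—H (3): add — endpoints in different components.
G—H (3): add — endpoints in different components.
C—G (4): add — endpoints in different components.
H—I (5): add — endpoints in different components.
E—G (7): add — endpoints in different components.
E—I (7): skip — E and I already connected.
C—I (10): skip — C and I already connected.
G—I (10): skip — G and I already connected.
B—H (11): add — endpoints in different components.
MST edges: D—E, F—H, G—H, C—G, H—I, E—G, B—H; total weight 2+3+3+4+5+7+11 = 35.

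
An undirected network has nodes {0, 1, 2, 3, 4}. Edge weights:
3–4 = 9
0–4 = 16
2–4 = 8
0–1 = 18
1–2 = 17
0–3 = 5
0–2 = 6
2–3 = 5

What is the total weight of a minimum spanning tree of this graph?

Kruskal: consider edges lightest-first.
0–3 (5): add — endpoints in different components.
2–3 (5): add — endpoints in different components.
0–2 (6): skip — 0 and 2 already connected.
2–4 (8): add — endpoints in different components.
3–4 (9): skip — 3 and 4 already connected.
0–4 (16): skip — 0 and 4 already connected.
1–2 (17): add — endpoints in different components.
MST edges: 0–3, 2–3, 2–4, 1–2; total weight 5+5+8+17 = 35.

35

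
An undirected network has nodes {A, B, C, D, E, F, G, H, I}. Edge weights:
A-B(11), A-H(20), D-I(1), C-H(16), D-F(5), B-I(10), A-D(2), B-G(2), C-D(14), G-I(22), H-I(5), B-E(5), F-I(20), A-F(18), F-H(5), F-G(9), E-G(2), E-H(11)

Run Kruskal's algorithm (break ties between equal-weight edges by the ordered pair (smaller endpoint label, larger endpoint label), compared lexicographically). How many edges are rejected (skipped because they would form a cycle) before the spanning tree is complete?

5

Kruskal: consider edges lightest-first.
D-I (1): add — endpoints in different components.
A-D (2): add — endpoints in different components.
B-G (2): add — endpoints in different components.
E-G (2): add — endpoints in different components.
B-E (5): skip — B and E already connected.
D-F (5): add — endpoints in different components.
F-H (5): add — endpoints in different components.
H-I (5): skip — H and I already connected.
F-G (9): add — endpoints in different components.
B-I (10): skip — B and I already connected.
A-B (11): skip — A and B already connected.
E-H (11): skip — E and H already connected.
C-D (14): add — endpoints in different components.
Edges rejected before the tree was complete: 5.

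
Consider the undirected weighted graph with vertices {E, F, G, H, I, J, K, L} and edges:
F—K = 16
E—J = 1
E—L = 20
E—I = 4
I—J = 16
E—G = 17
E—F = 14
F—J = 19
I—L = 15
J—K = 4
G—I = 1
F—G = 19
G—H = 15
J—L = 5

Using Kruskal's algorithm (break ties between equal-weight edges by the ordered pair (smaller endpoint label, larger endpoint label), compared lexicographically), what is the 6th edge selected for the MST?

E-F

Kruskal's algorithm — process edges by increasing weight (ties by edge label):
E—J (1): add — endpoints in different components.
G—I (1): add — endpoints in different components.
E—I (4): add — endpoints in different components.
J—K (4): add — endpoints in different components.
J—L (5): add — endpoints in different components.
E—F (14): add — endpoints in different components.
G—H (15): add — endpoints in different components.
The 6th edge added is E—F.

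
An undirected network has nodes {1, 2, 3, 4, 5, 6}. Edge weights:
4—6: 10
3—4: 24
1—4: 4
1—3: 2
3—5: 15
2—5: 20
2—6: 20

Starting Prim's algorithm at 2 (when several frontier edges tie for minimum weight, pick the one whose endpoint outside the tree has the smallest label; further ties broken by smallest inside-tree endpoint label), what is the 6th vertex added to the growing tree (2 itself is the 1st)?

6

Prim, starting at 2.
Step 1: frontier [2—5 20, 2—6 20] → take 2—5 (20); add 5.
Step 2: frontier [2—6 20, 3—5 15] → take 3—5 (15); add 3.
Step 3: frontier [2—6 20, 1—3 2, 3—4 24] → take 1—3 (2); add 1.
Step 4: frontier [1—4 4, 2—6 20, 3—4 24] → take 1—4 (4); add 4.
Step 5: frontier [2—6 20, 4—6 10] → take 4—6 (10); add 6.
Vertex order: 2, 5, 3, 1, 4, 6. The 6th vertex is 6.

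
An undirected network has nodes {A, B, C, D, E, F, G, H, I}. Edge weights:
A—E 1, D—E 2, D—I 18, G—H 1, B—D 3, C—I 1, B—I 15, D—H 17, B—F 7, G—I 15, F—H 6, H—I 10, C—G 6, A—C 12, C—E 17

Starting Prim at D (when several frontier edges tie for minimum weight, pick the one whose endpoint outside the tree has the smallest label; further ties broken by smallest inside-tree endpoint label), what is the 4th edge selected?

B-F

Prim, starting at D.
Step 1: cheapest edge leaving the tree is D—E (2); add E.
Step 2: cheapest edge leaving the tree is A—E (1); add A.
Step 3: cheapest edge leaving the tree is B—D (3); add B.
Step 4: cheapest edge leaving the tree is B—F (7); add F.
Step 5: cheapest edge leaving the tree is F—H (6); add H.
Step 6: cheapest edge leaving the tree is G—H (1); add G.
Step 7: cheapest edge leaving the tree is C—G (6); add C.
Step 8: cheapest edge leaving the tree is C—I (1); add I.
The 4th edge added is B—F.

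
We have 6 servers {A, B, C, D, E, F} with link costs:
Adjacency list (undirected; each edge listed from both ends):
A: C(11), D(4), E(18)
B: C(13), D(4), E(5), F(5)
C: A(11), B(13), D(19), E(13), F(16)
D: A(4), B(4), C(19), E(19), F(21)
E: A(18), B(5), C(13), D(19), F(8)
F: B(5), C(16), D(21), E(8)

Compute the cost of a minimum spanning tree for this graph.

Kruskal's algorithm — process edges by increasing weight (ties by edge label):
A–D (4): add — endpoints in different components.
B–D (4): add — endpoints in different components.
B–E (5): add — endpoints in different components.
B–F (5): add — endpoints in different components.
E–F (8): skip — E and F already connected.
A–C (11): add — endpoints in different components.
MST edges: A–D, B–D, B–E, B–F, A–C; total weight 4+4+5+5+11 = 29.

29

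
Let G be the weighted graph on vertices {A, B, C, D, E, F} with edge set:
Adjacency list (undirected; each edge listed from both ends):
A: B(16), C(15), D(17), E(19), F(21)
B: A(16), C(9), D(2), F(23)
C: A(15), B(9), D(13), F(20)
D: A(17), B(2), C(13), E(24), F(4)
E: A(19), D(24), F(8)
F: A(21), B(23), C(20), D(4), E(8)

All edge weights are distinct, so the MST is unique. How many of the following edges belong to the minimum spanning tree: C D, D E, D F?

Kruskal's algorithm — process edges by increasing weight (ties by edge label):
B D (2): add. Components now {A} {B,D} {C} {E} {F}
D F (4): add. Components now {A} {B,D,F} {C} {E}
E F (8): add. Components now {A} {B,D,E,F} {C}
B C (9): add. Components now {A} {B,C,D,E,F}
C D (13): skip — C and D already connected.
A C (15): add. Components now {A,B,C,D,E,F}
MST edge set: {B D, D F, E F, B C, A C}.
Of the listed edges, {D F} are in the MST → 1.

1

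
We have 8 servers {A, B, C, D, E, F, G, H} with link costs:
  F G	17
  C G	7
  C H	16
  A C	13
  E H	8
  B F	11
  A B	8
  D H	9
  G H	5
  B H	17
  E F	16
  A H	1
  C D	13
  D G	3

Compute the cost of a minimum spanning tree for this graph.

Prim, starting at H.
Step 1: frontier [A H 1, G H 5, E H 8, D H 9, C H 16, B H 17] → take A H (1); add A.
Step 2: frontier [A B 8, A C 13, G H 5, E H 8, D H 9, C H 16, B H 17] → take G H (5); add G.
Step 3: frontier [A B 8, A C 13, D G 3, C G 7, F G 17, E H 8, D H 9, C H 16, B H 17] → take D G (3); add D.
Step 4: frontier [A B 8, A C 13, C D 13, C G 7, F G 17, E H 8, C H 16, B H 17] → take C G (7); add C.
Step 5: frontier [A B 8, F G 17, E H 8, B H 17] → take A B (8); add B.
Step 6: frontier [B F 11, F G 17, E H 8] → take E H (8); add E.
Step 7: frontier [B F 11, E F 16, F G 17] → take B F (11); add F.
MST edges: A H, G H, D G, C G, A B, E H, B F; total weight 1+5+3+7+8+8+11 = 43.

43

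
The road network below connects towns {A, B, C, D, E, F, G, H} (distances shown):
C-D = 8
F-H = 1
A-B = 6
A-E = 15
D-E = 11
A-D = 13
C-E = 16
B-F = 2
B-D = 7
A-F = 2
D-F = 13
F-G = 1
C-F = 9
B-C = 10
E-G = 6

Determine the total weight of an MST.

27

Grow the tree from F using Prim:
Step 1: cheapest edge leaving the tree is F-G (1); add G.
Step 2: cheapest edge leaving the tree is F-H (1); add H.
Step 3: cheapest edge leaving the tree is A-F (2); add A.
Step 4: cheapest edge leaving the tree is B-F (2); add B.
Step 5: cheapest edge leaving the tree is E-G (6); add E.
Step 6: cheapest edge leaving the tree is B-D (7); add D.
Step 7: cheapest edge leaving the tree is C-D (8); add C.
MST edges: F-G, F-H, A-F, B-F, E-G, B-D, C-D; total weight 1+1+2+2+6+7+8 = 27.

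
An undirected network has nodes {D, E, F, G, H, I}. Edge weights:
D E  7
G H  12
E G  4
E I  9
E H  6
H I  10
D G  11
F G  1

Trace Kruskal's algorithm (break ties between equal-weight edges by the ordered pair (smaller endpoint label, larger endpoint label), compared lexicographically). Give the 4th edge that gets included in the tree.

D-E

Sort edges by weight, then run Kruskal:
F G (1): add. Components now {D} {E} {F,G} {H} {I}
E G (4): add. Components now {D} {E,F,G} {H} {I}
E H (6): add. Components now {D} {E,F,G,H} {I}
D E (7): add. Components now {D,E,F,G,H} {I}
E I (9): add. Components now {D,E,F,G,H,I}
The 4th edge added is D E.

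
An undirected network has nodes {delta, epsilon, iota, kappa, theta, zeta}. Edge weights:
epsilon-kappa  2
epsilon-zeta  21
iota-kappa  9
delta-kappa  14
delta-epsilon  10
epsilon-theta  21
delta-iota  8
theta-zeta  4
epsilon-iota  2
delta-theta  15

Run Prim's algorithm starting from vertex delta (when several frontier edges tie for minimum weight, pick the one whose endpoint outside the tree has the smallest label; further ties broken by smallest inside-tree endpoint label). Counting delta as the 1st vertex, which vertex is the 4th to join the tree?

kappa

Prim's algorithm from delta:
Step 1: frontier [delta-iota 8, delta-epsilon 10, delta-kappa 14, delta-theta 15] → take delta-iota (8); add iota.
Step 2: frontier [delta-epsilon 10, delta-kappa 14, delta-theta 15, epsilon-iota 2, iota-kappa 9] → take epsilon-iota (2); add epsilon.
Step 3: frontier [delta-kappa 14, delta-theta 15, epsilon-kappa 2, epsilon-theta 21, epsilon-zeta 21, iota-kappa 9] → take epsilon-kappa (2); add kappa.
Step 4: frontier [delta-theta 15, epsilon-theta 21, epsilon-zeta 21] → take delta-theta (15); add theta.
Step 5: frontier [epsilon-zeta 21, theta-zeta 4] → take theta-zeta (4); add zeta.
Vertex order: delta, iota, epsilon, kappa, theta, zeta. The 4th vertex is kappa.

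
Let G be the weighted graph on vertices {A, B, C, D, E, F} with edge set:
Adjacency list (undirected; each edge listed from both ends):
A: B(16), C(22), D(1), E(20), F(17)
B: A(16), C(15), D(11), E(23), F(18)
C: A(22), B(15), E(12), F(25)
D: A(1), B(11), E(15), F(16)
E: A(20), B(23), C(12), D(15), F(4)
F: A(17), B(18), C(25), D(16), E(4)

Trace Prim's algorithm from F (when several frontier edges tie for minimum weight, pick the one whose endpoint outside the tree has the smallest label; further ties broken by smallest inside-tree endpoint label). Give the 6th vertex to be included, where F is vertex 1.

A

Prim's algorithm from F:
Step 1: cheapest edge leaving the tree is E–F (4); add E.
Step 2: cheapest edge leaving the tree is C–E (12); add C.
Step 3: cheapest edge leaving the tree is B–C (15); add B.
Step 4: cheapest edge leaving the tree is B–D (11); add D.
Step 5: cheapest edge leaving the tree is A–D (1); add A.
Vertex order: F, E, C, B, D, A. The 6th vertex is A.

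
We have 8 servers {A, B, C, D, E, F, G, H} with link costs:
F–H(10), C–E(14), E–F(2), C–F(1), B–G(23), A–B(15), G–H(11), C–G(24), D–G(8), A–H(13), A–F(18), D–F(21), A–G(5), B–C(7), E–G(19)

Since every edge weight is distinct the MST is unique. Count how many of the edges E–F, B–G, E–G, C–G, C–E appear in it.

1

Kruskal: consider edges lightest-first.
C–F (1): add — endpoints in different components.
E–F (2): add — endpoints in different components.
A–G (5): add — endpoints in different components.
B–C (7): add — endpoints in different components.
D–G (8): add — endpoints in different components.
F–H (10): add — endpoints in different components.
G–H (11): add — endpoints in different components.
MST edge set: {C–F, E–F, A–G, B–C, D–G, F–H, G–H}.
Of the listed edges, {E–F} are in the MST → 1.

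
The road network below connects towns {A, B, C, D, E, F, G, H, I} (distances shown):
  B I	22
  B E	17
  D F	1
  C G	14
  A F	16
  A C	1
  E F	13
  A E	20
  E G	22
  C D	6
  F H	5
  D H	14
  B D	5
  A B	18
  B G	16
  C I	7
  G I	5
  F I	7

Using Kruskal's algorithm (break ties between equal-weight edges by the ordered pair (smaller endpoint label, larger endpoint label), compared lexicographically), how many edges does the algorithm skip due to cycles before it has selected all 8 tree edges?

1

Kruskal's algorithm — process edges by increasing weight (ties by edge label):
A C (1): add — endpoints in different components.
D F (1): add — endpoints in different components.
B D (5): add — endpoints in different components.
F H (5): add — endpoints in different components.
G I (5): add — endpoints in different components.
C D (6): add — endpoints in different components.
C I (7): add — endpoints in different components.
F I (7): skip — F and I already connected.
E F (13): add — endpoints in different components.
Edges rejected before the tree was complete: 1.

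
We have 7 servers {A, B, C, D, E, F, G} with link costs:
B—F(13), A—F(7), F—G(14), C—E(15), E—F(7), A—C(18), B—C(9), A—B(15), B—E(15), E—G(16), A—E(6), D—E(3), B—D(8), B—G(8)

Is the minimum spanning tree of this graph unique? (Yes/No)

No

Kruskal's algorithm — process edges by increasing weight (ties by edge label):
D—E (3): add. Components now {A} {B} {C} {D,E} {F} {G}
A—E (6): add. Components now {A,D,E} {B} {C} {F} {G}
A—F (7): add. Components now {A,D,E,F} {B} {C} {G}
E—F (7): skip — E and F already connected.
B—D (8): add. Components now {A,B,D,E,F} {C} {G}
B—G (8): add. Components now {A,B,D,E,F,G} {C}
B—C (9): add. Components now {A,B,C,D,E,F,G}
Non-tree edge E—F has weight 7, equal to the heaviest edge on its tree cycle — swapping gives another MST of the same weight. Not unique.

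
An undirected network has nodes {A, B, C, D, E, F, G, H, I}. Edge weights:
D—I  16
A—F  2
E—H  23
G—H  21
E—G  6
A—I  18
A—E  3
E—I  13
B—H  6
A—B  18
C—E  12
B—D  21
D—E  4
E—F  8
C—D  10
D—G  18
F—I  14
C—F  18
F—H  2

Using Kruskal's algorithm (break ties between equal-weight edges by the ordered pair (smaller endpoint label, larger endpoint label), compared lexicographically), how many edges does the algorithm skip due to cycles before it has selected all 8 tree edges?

Kruskal's algorithm — process edges by increasing weight (ties by edge label):
A—F (2): add — endpoints in different components.
F—H (2): add — endpoints in different components.
A—E (3): add — endpoints in different components.
D—E (4): add — endpoints in different components.
B—H (6): add — endpoints in different components.
E—G (6): add — endpoints in different components.
E—F (8): skip — E and F already connected.
C—D (10): add — endpoints in different components.
C—E (12): skip — C and E already connected.
E—I (13): add — endpoints in different components.
Edges rejected before the tree was complete: 2.

2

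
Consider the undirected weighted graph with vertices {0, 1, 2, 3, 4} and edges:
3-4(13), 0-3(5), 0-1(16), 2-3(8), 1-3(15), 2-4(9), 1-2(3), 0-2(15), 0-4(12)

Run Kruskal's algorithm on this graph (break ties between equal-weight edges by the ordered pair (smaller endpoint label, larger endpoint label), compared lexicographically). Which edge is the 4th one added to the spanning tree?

Sort edges by weight, then run Kruskal:
1-2 (3): add — endpoints in different components.
0-3 (5): add — endpoints in different components.
2-3 (8): add — endpoints in different components.
2-4 (9): add — endpoints in different components.
The 4th edge added is 2-4.

2-4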